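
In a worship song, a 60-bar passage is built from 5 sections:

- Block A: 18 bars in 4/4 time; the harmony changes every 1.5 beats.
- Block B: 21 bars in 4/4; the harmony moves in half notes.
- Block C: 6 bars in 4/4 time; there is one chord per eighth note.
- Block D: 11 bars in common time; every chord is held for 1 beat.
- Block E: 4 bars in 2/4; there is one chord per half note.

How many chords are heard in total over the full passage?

A: 18·4 = 72 beats, 72/1.5 = 48 chords.
B: 21·4 = 84 beats, 84/2 = 42 chords.
C: 6·4 = 24 beats, 24/0.5 = 48 chords.
D: 11·4 = 44 beats, 44/1 = 44 chords.
E: 4·2 = 8 beats, 8/2 = 4 chords.
Total: 48 + 42 + 48 + 44 + 4 = 186.

186 chords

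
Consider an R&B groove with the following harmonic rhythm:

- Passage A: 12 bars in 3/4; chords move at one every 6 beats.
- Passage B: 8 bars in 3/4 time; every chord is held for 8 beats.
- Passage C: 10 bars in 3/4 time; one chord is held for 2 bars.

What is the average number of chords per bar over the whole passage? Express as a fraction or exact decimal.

A: 12 bars of 3 beats is 36 beats; at 6 beats each that's 6 chords.
B: 8 bars of 3 beats is 24 beats; at 8 beats each that's 3 chords.
C: 10 bars of 3 beats is 30 beats; at 6 beats each that's 5 chords.
Overall: 14 chords over 30 bars → 14/30 = 7/15 chords per bar.

7/15 chords per bar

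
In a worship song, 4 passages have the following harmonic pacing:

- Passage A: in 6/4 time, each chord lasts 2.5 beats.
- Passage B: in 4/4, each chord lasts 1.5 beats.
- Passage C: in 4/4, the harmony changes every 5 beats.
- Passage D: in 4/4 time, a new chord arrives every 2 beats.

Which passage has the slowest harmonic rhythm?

Passage C

A: 6/2.5 = 2.4 chords/bar.
B: 4/1.5 = 8/3 chords/bar.
C: 4/5 = 0.8 chords/bar.
D: 4/2 = 2 chords/bar.
Slowest is C at 0.8 chords/bar.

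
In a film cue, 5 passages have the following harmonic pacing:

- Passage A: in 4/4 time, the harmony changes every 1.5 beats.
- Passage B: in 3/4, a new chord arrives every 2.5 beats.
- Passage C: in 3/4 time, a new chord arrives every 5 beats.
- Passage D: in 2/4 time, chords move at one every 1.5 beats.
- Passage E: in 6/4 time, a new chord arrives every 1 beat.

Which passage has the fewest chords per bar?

Passage C

A: 4/1.5 = 8/3 chords/bar.
B: 3/2.5 = 1.2 chords/bar.
C: 3/5 = 0.6 chords/bar.
D: 2/1.5 = 4/3 chords/bar.
E: 6/1 = 6 chords/bar.
Slowest is C at 0.6 chords/bar.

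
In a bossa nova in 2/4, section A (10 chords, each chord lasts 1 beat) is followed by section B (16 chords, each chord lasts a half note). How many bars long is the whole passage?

21 bars

A: 10 × 1 = 10 beats = 5 bars.
B: 16 × 2 = 32 beats = 16 bars.
Total: 5 + 16 = 21 bars.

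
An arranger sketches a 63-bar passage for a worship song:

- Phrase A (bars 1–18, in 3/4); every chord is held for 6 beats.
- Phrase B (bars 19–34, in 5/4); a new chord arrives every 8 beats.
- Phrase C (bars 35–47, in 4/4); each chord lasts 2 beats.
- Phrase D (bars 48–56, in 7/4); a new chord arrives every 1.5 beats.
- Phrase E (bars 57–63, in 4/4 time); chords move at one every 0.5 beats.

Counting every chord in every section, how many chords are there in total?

A: 18 bars × 3 beats = 54 beats; 6 beats/chord → 9 chords.
B: 16 bars × 5 beats = 80 beats; 8 beats/chord → 10 chords.
C: 13 bars × 4 beats = 52 beats; 2 beats/chord → 26 chords.
D: 9 bars × 7 beats = 63 beats; 1.5 beats/chord → 42 chords.
E: 7 bars × 4 beats = 28 beats; 0.5 beats/chord → 56 chords.
Total: 9 + 10 + 26 + 42 + 56 = 143.

143 chords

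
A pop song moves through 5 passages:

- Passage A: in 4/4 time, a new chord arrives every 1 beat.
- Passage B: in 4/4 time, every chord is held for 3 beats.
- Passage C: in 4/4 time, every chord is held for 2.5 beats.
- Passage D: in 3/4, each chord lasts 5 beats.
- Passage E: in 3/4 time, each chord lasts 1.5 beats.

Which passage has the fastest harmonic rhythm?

Passage A

A: 4 beats/bar ÷ 1 beat/chord = 4 chords/bar.
B: 4 beats/bar ÷ 3 beats/chord = 4/3 chords/bar.
C: 4 beats/bar ÷ 2.5 beats/chord = 1.6 chords/bar.
D: 3 beats/bar ÷ 5 beats/chord = 0.6 chords/bar.
E: 3 beats/bar ÷ 1.5 beats/chord = 2 chords/bar.
Fastest is A at 4 chords/bar.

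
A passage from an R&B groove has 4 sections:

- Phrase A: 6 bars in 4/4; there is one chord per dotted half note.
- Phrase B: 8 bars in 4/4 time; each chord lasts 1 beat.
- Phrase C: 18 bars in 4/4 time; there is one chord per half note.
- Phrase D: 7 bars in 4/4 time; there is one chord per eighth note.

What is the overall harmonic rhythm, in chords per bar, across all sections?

A: 6 × 4 = 24 beats ÷ 3 = 8 chords.
B: 8 × 4 = 32 beats ÷ 1 = 32 chords.
C: 18 × 4 = 72 beats ÷ 2 = 36 chords.
D: 7 × 4 = 28 beats ÷ 0.5 = 56 chords.
Overall: 132 chords over 39 bars → 132/39 = 44/13 chords per bar.

44/13 chords per bar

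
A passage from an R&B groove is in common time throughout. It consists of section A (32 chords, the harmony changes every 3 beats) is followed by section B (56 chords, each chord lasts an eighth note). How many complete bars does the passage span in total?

31 bars

A: 32 × 3 = 96 beats = 24 bars.
B: 56 × 0.5 = 28 beats = 7 bars.
Total: 24 + 7 = 31 bars.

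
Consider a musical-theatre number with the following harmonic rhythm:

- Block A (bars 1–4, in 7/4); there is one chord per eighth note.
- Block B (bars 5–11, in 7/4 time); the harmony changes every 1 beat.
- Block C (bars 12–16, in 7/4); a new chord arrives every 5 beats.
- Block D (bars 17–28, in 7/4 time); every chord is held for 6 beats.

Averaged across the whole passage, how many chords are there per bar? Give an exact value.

A: 4 × 7 = 28 beats ÷ 0.5 = 56 chords.
B: 7 × 7 = 49 beats ÷ 1 = 49 chords.
C: 5 × 7 = 35 beats ÷ 5 = 7 chords.
D: 12 × 7 = 84 beats ÷ 6 = 14 chords.
Overall: 126 chords over 28 bars → 126/28 = 4.5 chords per bar.

4.5 chords per bar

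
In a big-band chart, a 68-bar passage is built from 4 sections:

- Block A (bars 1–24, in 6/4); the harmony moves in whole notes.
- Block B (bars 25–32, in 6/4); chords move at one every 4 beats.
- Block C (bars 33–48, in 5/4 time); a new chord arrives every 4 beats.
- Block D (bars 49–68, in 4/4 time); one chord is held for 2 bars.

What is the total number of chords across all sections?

78 chords

A: 24 bars × 6 beats = 144 beats; 4 beats/chord → 36 chords.
B: 8 bars × 6 beats = 48 beats; 4 beats/chord → 12 chords.
C: 16 bars × 5 beats = 80 beats; 4 beats/chord → 20 chords.
D: 20 bars × 4 beats = 80 beats; 8 beats/chord → 10 chords.
Total: 36 + 12 + 20 + 10 = 78.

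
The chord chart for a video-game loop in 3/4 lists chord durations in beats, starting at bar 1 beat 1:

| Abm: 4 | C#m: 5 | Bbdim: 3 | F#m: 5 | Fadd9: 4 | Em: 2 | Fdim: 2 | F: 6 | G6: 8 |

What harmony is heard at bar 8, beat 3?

Fdim

Beat 3 of bar 8 is beat (8−1)×3 + 3 = 24 overall.
Running totals: Abm ends at 4, C#m ends at 9, Bbdim ends at 12, F#m ends at 17, Fadd9 ends at 21, Em ends at 23, Fdim ends at 25.
Beat 24 falls within Fdim.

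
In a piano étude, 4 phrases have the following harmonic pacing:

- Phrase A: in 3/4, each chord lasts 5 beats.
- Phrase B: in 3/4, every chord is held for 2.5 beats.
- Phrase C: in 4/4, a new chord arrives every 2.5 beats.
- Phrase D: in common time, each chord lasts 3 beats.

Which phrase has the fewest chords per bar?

A: 3 beats/bar ÷ 5 beats/chord = 0.6 chords/bar.
B: 3 beats/bar ÷ 2.5 beats/chord = 1.2 chords/bar.
C: 4 beats/bar ÷ 2.5 beats/chord = 1.6 chords/bar.
D: 4 beats/bar ÷ 3 beats/chord = 4/3 chords/bar.
Slowest is A at 0.6 chords/bar.

Phrase A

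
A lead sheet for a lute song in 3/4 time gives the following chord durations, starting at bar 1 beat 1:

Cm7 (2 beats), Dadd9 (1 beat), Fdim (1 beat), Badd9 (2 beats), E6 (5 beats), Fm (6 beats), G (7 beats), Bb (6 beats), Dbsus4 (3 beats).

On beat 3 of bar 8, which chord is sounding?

G

Beat 3 of bar 8 is beat (8−1)×3 + 3 = 24 overall.
Running totals: Cm7 ends at 2, Dadd9 ends at 3, Fdim ends at 4, Badd9 ends at 6, E6 ends at 11, Fm ends at 17, G ends at 24.
Beat 24 falls within G.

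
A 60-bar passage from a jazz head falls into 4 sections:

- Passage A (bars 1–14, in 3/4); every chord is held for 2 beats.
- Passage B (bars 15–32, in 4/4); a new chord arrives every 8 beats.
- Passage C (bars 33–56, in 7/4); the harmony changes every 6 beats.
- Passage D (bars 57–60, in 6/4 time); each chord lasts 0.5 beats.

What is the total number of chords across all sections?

A: 14 bars × 3 beats = 42 beats; 2 beats/chord → 21 chords.
B: 18 bars × 4 beats = 72 beats; 8 beats/chord → 9 chords.
C: 24 bars × 7 beats = 168 beats; 6 beats/chord → 28 chords.
D: 4 bars × 6 beats = 24 beats; 0.5 beats/chord → 48 chords.
Total: 21 + 9 + 28 + 48 = 106.

106 chords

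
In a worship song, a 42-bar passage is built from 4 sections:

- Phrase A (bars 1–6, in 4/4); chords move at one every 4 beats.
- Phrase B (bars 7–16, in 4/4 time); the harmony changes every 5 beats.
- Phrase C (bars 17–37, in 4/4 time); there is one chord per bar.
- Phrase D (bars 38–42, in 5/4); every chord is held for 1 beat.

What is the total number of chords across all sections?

60 chords

A: 6 bars × 4 beats = 24 beats; 4 beats/chord → 6 chords.
B: 10 bars × 4 beats = 40 beats; 5 beats/chord → 8 chords.
C: 21 bars × 4 beats = 84 beats; 4 beats/chord → 21 chords.
D: 5 bars × 5 beats = 25 beats; 1 beat/chord → 25 chords.
Total: 6 + 8 + 21 + 25 = 60.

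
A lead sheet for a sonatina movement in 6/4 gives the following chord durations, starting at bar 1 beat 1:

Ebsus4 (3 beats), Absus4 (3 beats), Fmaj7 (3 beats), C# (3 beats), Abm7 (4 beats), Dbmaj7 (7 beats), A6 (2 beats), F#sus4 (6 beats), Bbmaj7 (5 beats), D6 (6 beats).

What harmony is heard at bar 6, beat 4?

Beat 4 of bar 6 is beat (6−1)×6 + 4 = 34 overall.
Running totals: Ebsus4 ends at 3, Absus4 ends at 6, Fmaj7 ends at 9, C# ends at 12, Abm7 ends at 16, Dbmaj7 ends at 23, A6 ends at 25, F#sus4 ends at 31, Bbmaj7 ends at 36.
Beat 34 falls within Bbmaj7.

Bbmaj7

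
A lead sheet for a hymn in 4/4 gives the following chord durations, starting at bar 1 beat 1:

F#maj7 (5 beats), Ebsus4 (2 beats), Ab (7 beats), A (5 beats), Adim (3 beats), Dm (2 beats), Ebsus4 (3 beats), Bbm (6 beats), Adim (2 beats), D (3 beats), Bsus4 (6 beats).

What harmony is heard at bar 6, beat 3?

Beat 3 of bar 6 is beat (6−1)×4 + 3 = 23 overall.
Running totals: F#maj7 ends at 5, Ebsus4 ends at 7, Ab ends at 14, A ends at 19, Adim ends at 22, Dm ends at 24.
Beat 23 falls within Dm.

Dm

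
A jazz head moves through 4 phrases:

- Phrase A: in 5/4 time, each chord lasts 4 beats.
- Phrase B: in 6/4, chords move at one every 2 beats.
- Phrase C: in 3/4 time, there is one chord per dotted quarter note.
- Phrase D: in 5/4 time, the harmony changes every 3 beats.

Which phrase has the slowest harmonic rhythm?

Phrase A

A: 5/4 = 1.25 chords/bar.
B: 6/2 = 3 chords/bar.
C: 3/1.5 = 2 chords/bar.
D: 5/3 = 5/3 chords/bar.
Slowest is A at 1.25 chords/bar.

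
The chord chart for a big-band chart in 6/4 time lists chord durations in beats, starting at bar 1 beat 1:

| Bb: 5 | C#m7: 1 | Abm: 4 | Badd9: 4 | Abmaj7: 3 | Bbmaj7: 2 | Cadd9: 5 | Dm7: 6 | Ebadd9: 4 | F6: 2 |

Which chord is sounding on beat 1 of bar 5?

Beat 1 of bar 5 is beat (5−1)×6 + 1 = 25 overall.
Running totals: Bb ends at 5, C#m7 ends at 6, Abm ends at 10, Badd9 ends at 14, Abmaj7 ends at 17, Bbmaj7 ends at 19, Cadd9 ends at 24, Dm7 ends at 30.
Beat 25 falls within Dm7.

Dm7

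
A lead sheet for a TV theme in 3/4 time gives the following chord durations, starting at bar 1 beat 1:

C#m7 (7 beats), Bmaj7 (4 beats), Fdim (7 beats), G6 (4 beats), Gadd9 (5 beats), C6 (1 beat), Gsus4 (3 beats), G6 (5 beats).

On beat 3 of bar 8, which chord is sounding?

Gadd9

Beat 3 of bar 8 is beat (8−1)×3 + 3 = 24 overall.
Running totals: C#m7 ends at 7, Bmaj7 ends at 11, Fdim ends at 18, G6 ends at 22, Gadd9 ends at 27.
Beat 24 falls within Gadd9.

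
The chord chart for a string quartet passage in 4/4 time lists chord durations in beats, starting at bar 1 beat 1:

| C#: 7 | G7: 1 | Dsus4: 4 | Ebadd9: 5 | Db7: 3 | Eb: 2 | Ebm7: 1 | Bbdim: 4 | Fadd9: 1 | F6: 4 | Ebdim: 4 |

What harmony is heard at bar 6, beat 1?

Beat 1 of bar 6 is beat (6−1)×4 + 1 = 21 overall.
Running totals: C# ends at 7, G7 ends at 8, Dsus4 ends at 12, Ebadd9 ends at 17, Db7 ends at 20, Eb ends at 22.
Beat 21 falls within Eb.

Eb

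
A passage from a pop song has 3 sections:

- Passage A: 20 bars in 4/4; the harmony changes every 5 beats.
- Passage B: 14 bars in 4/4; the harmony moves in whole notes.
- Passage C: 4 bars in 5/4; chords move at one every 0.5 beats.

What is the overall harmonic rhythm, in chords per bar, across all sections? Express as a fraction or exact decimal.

A: 20 bars of 4 beats is 80 beats; at 5 beats each that's 16 chords.
B: 14 bars of 4 beats is 56 beats; at 4 beats each that's 14 chords.
C: 4 bars of 5 beats is 20 beats; at 0.5 beats each that's 40 chords.
Overall: 70 chords over 38 bars → 70/38 = 35/19 chords per bar.

35/19 chords per bar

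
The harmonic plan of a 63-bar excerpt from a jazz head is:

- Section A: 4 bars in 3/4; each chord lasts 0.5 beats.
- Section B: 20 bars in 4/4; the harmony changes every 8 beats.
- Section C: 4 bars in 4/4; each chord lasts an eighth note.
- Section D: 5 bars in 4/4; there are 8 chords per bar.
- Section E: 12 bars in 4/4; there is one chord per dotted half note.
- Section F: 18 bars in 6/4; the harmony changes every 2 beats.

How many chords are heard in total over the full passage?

176 chords

A: 4·3 = 12 beats, 12/0.5 = 24 chords.
B: 20·4 = 80 beats, 80/8 = 10 chords.
C: 4·4 = 16 beats, 16/0.5 = 32 chords.
D: 5·4 = 20 beats, 20/0.5 = 40 chords.
E: 12·4 = 48 beats, 48/3 = 16 chords.
F: 18·6 = 108 beats, 108/2 = 54 chords.
Total: 24 + 10 + 32 + 40 + 16 + 54 = 176.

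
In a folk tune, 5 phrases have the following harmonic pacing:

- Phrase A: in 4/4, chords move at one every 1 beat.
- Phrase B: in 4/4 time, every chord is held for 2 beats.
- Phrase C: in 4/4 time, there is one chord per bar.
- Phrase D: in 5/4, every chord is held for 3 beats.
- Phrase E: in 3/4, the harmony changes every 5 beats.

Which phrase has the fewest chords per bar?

A: 4/1 = 4 chords/bar.
B: 4/2 = 2 chords/bar.
C: 4/4 = 1 chord/bar.
D: 5/3 = 5/3 chords/bar.
E: 3/5 = 0.6 chords/bar.
Slowest is E at 0.6 chords/bar.

Phrase E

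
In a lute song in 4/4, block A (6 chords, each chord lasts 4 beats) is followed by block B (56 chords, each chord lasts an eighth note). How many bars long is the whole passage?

A: 6 × 4 = 24 beats = 6 bars.
B: 56 × 0.5 = 28 beats = 7 bars.
Total: 6 + 7 = 13 bars.

13 bars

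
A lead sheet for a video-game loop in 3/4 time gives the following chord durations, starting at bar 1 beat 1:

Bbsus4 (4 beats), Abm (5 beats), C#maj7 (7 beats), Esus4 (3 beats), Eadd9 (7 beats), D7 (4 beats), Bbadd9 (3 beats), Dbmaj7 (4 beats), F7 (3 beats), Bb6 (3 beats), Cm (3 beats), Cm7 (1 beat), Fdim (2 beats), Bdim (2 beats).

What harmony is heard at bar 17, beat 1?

Beat 1 of bar 17 is beat (17−1)×3 + 1 = 49 overall.
Running totals: Bbsus4 ends at 4, Abm ends at 9, C#maj7 ends at 16, Esus4 ends at 19, Eadd9 ends at 26, D7 ends at 30, Bbadd9 ends at 33, Dbmaj7 ends at 37, F7 ends at 40, Bb6 ends at 43, Cm ends at 46, Cm7 ends at 47, Fdim ends at 49.
Beat 49 falls within Fdim.

Fdim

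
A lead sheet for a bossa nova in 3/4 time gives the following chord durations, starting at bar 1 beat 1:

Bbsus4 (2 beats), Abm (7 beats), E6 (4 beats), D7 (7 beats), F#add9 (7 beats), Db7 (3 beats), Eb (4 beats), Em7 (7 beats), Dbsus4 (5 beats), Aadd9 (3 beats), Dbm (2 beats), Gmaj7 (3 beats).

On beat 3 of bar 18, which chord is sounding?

Gmaj7

Beat 3 of bar 18 is beat (18−1)×3 + 3 = 54 overall.
Running totals: Bbsus4 ends at 2, Abm ends at 9, E6 ends at 13, D7 ends at 20, F#add9 ends at 27, Db7 ends at 30, Eb ends at 34, Em7 ends at 41, Dbsus4 ends at 46, Aadd9 ends at 49, Dbm ends at 51, Gmaj7 ends at 54.
Beat 54 falls within Gmaj7.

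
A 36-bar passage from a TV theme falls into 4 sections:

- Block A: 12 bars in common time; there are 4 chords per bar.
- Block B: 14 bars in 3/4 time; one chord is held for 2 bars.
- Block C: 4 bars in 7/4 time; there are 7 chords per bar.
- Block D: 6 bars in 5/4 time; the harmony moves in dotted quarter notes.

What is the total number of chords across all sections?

103 chords

A: 12 bars × 4 beats = 48 beats; 1 beat/chord → 48 chords.
B: 14 bars × 3 beats = 42 beats; 6 beats/chord → 7 chords.
C: 4 bars × 7 beats = 28 beats; 1 beat/chord → 28 chords.
D: 6 bars × 5 beats = 30 beats; 1.5 beats/chord → 20 chords.
Total: 48 + 7 + 28 + 20 = 103.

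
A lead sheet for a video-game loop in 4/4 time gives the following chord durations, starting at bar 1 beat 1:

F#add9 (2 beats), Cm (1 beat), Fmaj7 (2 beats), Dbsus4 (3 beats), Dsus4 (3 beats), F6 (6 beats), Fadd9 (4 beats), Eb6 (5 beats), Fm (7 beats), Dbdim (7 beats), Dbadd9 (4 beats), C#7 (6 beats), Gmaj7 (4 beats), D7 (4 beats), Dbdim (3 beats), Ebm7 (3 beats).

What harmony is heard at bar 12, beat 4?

Beat 4 of bar 12 is beat (12−1)×4 + 4 = 48 overall.
Running totals: F#add9 ends at 2, Cm ends at 3, Fmaj7 ends at 5, Dbsus4 ends at 8, Dsus4 ends at 11, F6 ends at 17, Fadd9 ends at 21, Eb6 ends at 26, Fm ends at 33, Dbdim ends at 40, Dbadd9 ends at 44, C#7 ends at 50.
Beat 48 falls within C#7.

C#7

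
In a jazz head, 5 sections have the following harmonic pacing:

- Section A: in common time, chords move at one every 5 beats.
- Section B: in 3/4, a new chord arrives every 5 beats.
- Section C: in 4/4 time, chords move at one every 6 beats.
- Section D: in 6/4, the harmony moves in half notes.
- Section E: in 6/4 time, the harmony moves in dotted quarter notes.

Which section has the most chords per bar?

A: 4/5 = 0.8 chords/bar.
B: 3/5 = 0.6 chords/bar.
C: 4/6 = 2/3 chords/bar.
D: 6/2 = 3 chords/bar.
E: 6/1.5 = 4 chords/bar.
Fastest is E at 4 chords/bar.

Section E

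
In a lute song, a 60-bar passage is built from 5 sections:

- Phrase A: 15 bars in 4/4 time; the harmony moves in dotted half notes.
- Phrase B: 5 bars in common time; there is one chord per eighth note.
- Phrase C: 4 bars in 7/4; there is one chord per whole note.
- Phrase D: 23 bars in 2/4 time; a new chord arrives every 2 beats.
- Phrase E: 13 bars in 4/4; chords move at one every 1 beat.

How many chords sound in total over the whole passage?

A: 15·4 = 60 beats, 60/3 = 20 chords.
B: 5·4 = 20 beats, 20/0.5 = 40 chords.
C: 4·7 = 28 beats, 28/4 = 7 chords.
D: 23·2 = 46 beats, 46/2 = 23 chords.
E: 13·4 = 52 beats, 52/1 = 52 chords.
Total: 20 + 40 + 7 + 23 + 52 = 142.

142 chords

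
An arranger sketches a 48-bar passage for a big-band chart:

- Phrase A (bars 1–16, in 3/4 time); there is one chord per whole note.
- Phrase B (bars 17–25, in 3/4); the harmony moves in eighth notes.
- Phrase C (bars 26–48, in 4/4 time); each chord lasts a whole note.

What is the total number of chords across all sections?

A: 16·3 = 48 beats, 48/4 = 12 chords.
B: 9·3 = 27 beats, 27/0.5 = 54 chords.
C: 23·4 = 92 beats, 92/4 = 23 chords.
Total: 12 + 54 + 23 = 89.

89 chords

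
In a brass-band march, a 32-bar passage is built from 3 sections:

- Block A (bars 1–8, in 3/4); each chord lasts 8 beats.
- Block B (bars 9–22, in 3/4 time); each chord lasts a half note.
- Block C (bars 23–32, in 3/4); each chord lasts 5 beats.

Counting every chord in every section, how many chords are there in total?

A: 8·3 = 24 beats, 24/8 = 3 chords.
B: 14·3 = 42 beats, 42/2 = 21 chords.
C: 10·3 = 30 beats, 30/5 = 6 chords.
Total: 3 + 21 + 6 = 30.

30 chords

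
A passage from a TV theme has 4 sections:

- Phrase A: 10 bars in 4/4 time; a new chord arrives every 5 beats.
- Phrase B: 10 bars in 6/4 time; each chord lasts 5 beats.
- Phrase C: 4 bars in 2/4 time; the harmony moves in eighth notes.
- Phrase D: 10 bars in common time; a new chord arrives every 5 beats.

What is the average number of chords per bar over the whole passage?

22/17 chords per bar

A: 10 × 4 = 40 beats ÷ 5 = 8 chords.
B: 10 × 6 = 60 beats ÷ 5 = 12 chords.
C: 4 × 2 = 8 beats ÷ 0.5 = 16 chords.
D: 10 × 4 = 40 beats ÷ 5 = 8 chords.
Overall: 44 chords over 34 bars → 44/34 = 22/17 chords per bar.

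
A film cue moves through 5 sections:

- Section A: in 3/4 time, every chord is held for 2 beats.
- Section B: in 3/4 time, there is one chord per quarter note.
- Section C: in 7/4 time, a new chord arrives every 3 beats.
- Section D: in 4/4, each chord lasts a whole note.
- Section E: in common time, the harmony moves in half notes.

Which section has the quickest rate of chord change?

A: 3 beats/bar ÷ 2 beats/chord = 1.5 chords/bar.
B: 3 beats/bar ÷ 1 beat/chord = 3 chords/bar.
C: 7 beats/bar ÷ 3 beats/chord = 7/3 chords/bar.
D: 4 beats/bar ÷ 4 beats/chord = 1 chord/bar.
E: 4 beats/bar ÷ 2 beats/chord = 2 chords/bar.
Fastest is B at 3 chords/bar.

Section B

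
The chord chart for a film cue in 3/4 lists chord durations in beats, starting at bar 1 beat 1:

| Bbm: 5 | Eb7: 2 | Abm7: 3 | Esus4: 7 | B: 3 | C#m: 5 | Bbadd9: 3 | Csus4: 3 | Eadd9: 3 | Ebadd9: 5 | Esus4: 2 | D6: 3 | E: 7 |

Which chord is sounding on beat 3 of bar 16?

E

Beat 3 of bar 16 is beat (16−1)×3 + 3 = 48 overall.
Running totals: Bbm ends at 5, Eb7 ends at 7, Abm7 ends at 10, Esus4 ends at 17, B ends at 20, C#m ends at 25, Bbadd9 ends at 28, Csus4 ends at 31, Eadd9 ends at 34, Ebadd9 ends at 39, Esus4 ends at 41, D6 ends at 44, E ends at 51.
Beat 48 falls within E.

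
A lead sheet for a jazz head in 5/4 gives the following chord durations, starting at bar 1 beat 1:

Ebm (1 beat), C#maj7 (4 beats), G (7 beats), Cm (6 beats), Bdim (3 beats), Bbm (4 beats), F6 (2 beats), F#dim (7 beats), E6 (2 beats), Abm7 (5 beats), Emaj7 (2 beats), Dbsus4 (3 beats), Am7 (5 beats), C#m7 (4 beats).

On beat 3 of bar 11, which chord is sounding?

C#m7

Beat 3 of bar 11 is beat (11−1)×5 + 3 = 53 overall.
Running totals: Ebm ends at 1, C#maj7 ends at 5, G ends at 12, Cm ends at 18, Bdim ends at 21, Bbm ends at 25, F6 ends at 27, F#dim ends at 34, E6 ends at 36, Abm7 ends at 41, Emaj7 ends at 43, Dbsus4 ends at 46, Am7 ends at 51, C#m7 ends at 55.
Beat 53 falls within C#m7.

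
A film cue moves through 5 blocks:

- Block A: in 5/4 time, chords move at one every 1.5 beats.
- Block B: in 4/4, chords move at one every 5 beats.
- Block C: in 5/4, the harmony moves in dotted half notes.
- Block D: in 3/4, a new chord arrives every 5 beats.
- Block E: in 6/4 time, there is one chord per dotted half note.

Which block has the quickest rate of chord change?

Block A

A: 5 beats/bar ÷ 1.5 beats/chord = 10/3 chords/bar.
B: 4 beats/bar ÷ 5 beats/chord = 0.8 chords/bar.
C: 5 beats/bar ÷ 3 beats/chord = 5/3 chords/bar.
D: 3 beats/bar ÷ 5 beats/chord = 0.6 chords/bar.
E: 6 beats/bar ÷ 3 beats/chord = 2 chords/bar.
Fastest is A at 10/3 chords/bar.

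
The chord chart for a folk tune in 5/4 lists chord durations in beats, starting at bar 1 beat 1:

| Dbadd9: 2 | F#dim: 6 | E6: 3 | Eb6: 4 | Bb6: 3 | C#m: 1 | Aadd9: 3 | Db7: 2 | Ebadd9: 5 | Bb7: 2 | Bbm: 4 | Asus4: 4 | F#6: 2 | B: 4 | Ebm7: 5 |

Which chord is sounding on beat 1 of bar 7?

Bb7

Beat 1 of bar 7 is beat (7−1)×5 + 1 = 31 overall.
Running totals: Dbadd9 ends at 2, F#dim ends at 8, E6 ends at 11, Eb6 ends at 15, Bb6 ends at 18, C#m ends at 19, Aadd9 ends at 22, Db7 ends at 24, Ebadd9 ends at 29, Bb7 ends at 31.
Beat 31 falls within Bb7.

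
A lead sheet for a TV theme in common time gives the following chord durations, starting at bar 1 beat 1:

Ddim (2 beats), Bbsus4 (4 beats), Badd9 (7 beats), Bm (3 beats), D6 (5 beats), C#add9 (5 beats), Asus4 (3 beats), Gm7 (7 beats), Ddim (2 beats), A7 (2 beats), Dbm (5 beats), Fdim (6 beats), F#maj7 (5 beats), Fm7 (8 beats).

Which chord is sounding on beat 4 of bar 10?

A7

Beat 4 of bar 10 is beat (10−1)×4 + 4 = 40 overall.
Running totals: Ddim ends at 2, Bbsus4 ends at 6, Badd9 ends at 13, Bm ends at 16, D6 ends at 21, C#add9 ends at 26, Asus4 ends at 29, Gm7 ends at 36, Ddim ends at 38, A7 ends at 40.
Beat 40 falls within A7.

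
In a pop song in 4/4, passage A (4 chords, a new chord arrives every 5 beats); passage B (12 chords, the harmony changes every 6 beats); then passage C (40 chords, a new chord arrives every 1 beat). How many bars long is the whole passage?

A: 4 × 5 = 20 beats = 5 bars.
B: 12 × 6 = 72 beats = 18 bars.
C: 40 × 1 = 40 beats = 10 bars.
Total: 5 + 18 + 10 = 33 bars.

33 bars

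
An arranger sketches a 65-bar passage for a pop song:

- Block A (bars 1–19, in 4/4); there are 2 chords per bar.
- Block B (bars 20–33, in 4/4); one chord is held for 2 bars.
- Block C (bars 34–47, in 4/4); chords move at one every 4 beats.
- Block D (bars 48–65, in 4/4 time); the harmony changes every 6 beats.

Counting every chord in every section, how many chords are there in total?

71 chords

A: 19 bars × 4 beats = 76 beats; 2 beats/chord → 38 chords.
B: 14 bars × 4 beats = 56 beats; 8 beats/chord → 7 chords.
C: 14 bars × 4 beats = 56 beats; 4 beats/chord → 14 chords.
D: 18 bars × 4 beats = 72 beats; 6 beats/chord → 12 chords.
Total: 38 + 7 + 14 + 12 = 71.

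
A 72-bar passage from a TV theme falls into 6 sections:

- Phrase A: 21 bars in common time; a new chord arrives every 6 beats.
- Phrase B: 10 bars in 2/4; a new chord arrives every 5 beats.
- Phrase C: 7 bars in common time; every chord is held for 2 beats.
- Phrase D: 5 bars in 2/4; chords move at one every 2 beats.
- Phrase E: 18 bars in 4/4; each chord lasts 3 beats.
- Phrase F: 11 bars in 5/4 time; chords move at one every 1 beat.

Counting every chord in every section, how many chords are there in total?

116 chords

A: 21 bars × 4 beats = 84 beats; 6 beats/chord → 14 chords.
B: 10 bars × 2 beats = 20 beats; 5 beats/chord → 4 chords.
C: 7 bars × 4 beats = 28 beats; 2 beats/chord → 14 chords.
D: 5 bars × 2 beats = 10 beats; 2 beats/chord → 5 chords.
E: 18 bars × 4 beats = 72 beats; 3 beats/chord → 24 chords.
F: 11 bars × 5 beats = 55 beats; 1 beat/chord → 55 chords.
Total: 14 + 4 + 14 + 5 + 24 + 55 = 116.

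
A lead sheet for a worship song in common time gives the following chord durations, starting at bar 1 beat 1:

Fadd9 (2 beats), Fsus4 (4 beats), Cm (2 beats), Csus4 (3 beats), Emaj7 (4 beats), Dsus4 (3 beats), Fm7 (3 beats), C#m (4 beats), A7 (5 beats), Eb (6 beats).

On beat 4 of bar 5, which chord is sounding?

Beat 4 of bar 5 is beat (5−1)×4 + 4 = 20 overall.
Running totals: Fadd9 ends at 2, Fsus4 ends at 6, Cm ends at 8, Csus4 ends at 11, Emaj7 ends at 15, Dsus4 ends at 18, Fm7 ends at 21.
Beat 20 falls within Fm7.

Fm7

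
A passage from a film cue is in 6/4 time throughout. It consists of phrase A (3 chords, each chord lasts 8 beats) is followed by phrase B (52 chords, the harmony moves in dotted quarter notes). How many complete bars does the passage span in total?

17 bars

A: 3 × 8 = 24 beats = 4 bars.
B: 52 × 1.5 = 78 beats = 13 bars.
Total: 4 + 13 = 17 bars.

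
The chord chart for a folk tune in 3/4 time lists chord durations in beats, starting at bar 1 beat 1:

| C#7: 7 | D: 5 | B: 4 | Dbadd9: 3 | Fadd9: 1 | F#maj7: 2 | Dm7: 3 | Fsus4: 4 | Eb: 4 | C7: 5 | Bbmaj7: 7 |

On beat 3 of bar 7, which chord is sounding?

F#maj7

Beat 3 of bar 7 is beat (7−1)×3 + 3 = 21 overall.
Running totals: C#7 ends at 7, D ends at 12, B ends at 16, Dbadd9 ends at 19, Fadd9 ends at 20, F#maj7 ends at 22.
Beat 21 falls within F#maj7.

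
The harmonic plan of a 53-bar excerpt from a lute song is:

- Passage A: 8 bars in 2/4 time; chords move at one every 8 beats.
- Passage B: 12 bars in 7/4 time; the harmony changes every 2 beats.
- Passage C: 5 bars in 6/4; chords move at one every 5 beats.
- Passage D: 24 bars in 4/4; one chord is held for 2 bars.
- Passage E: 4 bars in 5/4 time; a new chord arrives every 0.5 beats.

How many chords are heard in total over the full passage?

102 chords

A: 8 bars × 2 beats = 16 beats; 8 beats/chord → 2 chords.
B: 12 bars × 7 beats = 84 beats; 2 beats/chord → 42 chords.
C: 5 bars × 6 beats = 30 beats; 5 beats/chord → 6 chords.
D: 24 bars × 4 beats = 96 beats; 8 beats/chord → 12 chords.
E: 4 bars × 5 beats = 20 beats; 0.5 beats/chord → 40 chords.
Total: 2 + 42 + 6 + 12 + 40 = 102.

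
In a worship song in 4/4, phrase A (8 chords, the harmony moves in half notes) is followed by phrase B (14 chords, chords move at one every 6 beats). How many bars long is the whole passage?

25 bars

A: 8 × 2 = 16 beats = 4 bars.
B: 14 × 6 = 84 beats = 21 bars.
Total: 4 + 21 = 25 bars.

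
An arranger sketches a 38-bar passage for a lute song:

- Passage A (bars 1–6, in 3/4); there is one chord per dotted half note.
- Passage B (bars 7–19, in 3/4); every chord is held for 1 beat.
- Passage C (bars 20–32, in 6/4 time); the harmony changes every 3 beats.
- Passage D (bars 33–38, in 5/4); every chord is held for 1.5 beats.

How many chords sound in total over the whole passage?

91 chords

A: 6·3 = 18 beats, 18/3 = 6 chords.
B: 13·3 = 39 beats, 39/1 = 39 chords.
C: 13·6 = 78 beats, 78/3 = 26 chords.
D: 6·5 = 30 beats, 30/1.5 = 20 chords.
Total: 6 + 39 + 26 + 20 = 91.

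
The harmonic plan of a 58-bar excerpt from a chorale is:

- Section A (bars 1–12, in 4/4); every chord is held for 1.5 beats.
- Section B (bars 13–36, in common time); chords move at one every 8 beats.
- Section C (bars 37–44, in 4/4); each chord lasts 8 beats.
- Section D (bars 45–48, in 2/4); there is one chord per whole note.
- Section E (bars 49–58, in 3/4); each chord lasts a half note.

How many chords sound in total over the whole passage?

65 chords

A: 12·4 = 48 beats, 48/1.5 = 32 chords.
B: 24·4 = 96 beats, 96/8 = 12 chords.
C: 8·4 = 32 beats, 32/8 = 4 chords.
D: 4·2 = 8 beats, 8/4 = 2 chords.
E: 10·3 = 30 beats, 30/2 = 15 chords.
Total: 32 + 12 + 4 + 2 + 15 = 65.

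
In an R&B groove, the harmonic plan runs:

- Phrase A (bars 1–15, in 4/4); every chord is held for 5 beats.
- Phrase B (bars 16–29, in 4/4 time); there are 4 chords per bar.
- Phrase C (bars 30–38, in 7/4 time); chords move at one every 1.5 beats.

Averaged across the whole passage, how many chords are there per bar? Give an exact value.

55/19 chords per bar

A: 15 bars of 4 beats is 60 beats; at 5 beats each that's 12 chords.
B: 14 bars of 4 beats is 56 beats; at 1 beat each that's 56 chords.
C: 9 bars of 7 beats is 63 beats; at 1.5 beats each that's 42 chords.
Overall: 110 chords over 38 bars → 110/38 = 55/19 chords per bar.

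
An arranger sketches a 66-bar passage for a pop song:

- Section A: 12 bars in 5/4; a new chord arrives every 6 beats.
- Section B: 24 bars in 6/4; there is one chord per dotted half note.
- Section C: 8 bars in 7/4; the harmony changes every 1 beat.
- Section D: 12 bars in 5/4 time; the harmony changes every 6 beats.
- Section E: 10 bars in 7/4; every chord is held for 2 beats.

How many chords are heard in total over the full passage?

159 chords

A: 12 bars × 5 beats = 60 beats; 6 beats/chord → 10 chords.
B: 24 bars × 6 beats = 144 beats; 3 beats/chord → 48 chords.
C: 8 bars × 7 beats = 56 beats; 1 beat/chord → 56 chords.
D: 12 bars × 5 beats = 60 beats; 6 beats/chord → 10 chords.
E: 10 bars × 7 beats = 70 beats; 2 beats/chord → 35 chords.
Total: 10 + 48 + 56 + 10 + 35 = 159.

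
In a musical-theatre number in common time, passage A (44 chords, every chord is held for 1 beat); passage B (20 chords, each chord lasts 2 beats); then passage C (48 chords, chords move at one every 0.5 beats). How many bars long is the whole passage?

A: 44 × 1 = 44 beats = 11 bars.
B: 20 × 2 = 40 beats = 10 bars.
C: 48 × 0.5 = 24 beats = 6 bars.
Total: 11 + 10 + 6 = 27 bars.

27 bars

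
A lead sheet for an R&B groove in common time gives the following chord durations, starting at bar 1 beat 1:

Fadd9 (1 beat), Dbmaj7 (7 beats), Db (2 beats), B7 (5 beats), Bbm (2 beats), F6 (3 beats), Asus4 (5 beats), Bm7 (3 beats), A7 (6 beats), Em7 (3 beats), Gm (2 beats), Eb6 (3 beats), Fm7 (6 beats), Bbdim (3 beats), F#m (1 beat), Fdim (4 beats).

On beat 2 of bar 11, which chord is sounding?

Beat 2 of bar 11 is beat (11−1)×4 + 2 = 42 overall.
Running totals: Fadd9 ends at 1, Dbmaj7 ends at 8, Db ends at 10, B7 ends at 15, Bbm ends at 17, F6 ends at 20, Asus4 ends at 25, Bm7 ends at 28, A7 ends at 34, Em7 ends at 37, Gm ends at 39, Eb6 ends at 42.
Beat 42 falls within Eb6.

Eb6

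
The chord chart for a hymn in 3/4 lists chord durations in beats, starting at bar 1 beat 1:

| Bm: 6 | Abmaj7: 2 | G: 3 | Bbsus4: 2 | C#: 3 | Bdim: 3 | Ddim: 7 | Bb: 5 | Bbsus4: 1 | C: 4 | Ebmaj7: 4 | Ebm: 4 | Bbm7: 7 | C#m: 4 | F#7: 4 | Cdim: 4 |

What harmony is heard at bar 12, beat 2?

C

Beat 2 of bar 12 is beat (12−1)×3 + 2 = 35 overall.
Running totals: Bm ends at 6, Abmaj7 ends at 8, G ends at 11, Bbsus4 ends at 13, C# ends at 16, Bdim ends at 19, Ddim ends at 26, Bb ends at 31, Bbsus4 ends at 32, C ends at 36.
Beat 35 falls within C.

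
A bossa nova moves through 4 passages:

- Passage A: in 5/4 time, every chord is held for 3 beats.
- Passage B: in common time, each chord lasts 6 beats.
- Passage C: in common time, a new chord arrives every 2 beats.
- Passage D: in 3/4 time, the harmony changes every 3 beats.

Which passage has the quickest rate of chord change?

Passage C

A: each chord is 3 beats in 5/4, so 5/3 per bar.
B: each chord is 6 beats in 4/4, so 2/3 per bar.
C: each chord is 2 beats in 4/4, so 2 per bar.
D: each chord is 3 beats in 3/4, so 1 per bar.
Fastest is C at 2 chords/bar.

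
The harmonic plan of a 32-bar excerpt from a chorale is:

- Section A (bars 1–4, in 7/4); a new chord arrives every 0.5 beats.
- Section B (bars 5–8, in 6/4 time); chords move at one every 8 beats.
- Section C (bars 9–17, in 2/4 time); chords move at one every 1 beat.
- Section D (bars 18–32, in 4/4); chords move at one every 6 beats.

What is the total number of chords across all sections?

87 chords

A: 4·7 = 28 beats, 28/0.5 = 56 chords.
B: 4·6 = 24 beats, 24/8 = 3 chords.
C: 9·2 = 18 beats, 18/1 = 18 chords.
D: 15·4 = 60 beats, 60/6 = 10 chords.
Total: 56 + 3 + 18 + 10 = 87.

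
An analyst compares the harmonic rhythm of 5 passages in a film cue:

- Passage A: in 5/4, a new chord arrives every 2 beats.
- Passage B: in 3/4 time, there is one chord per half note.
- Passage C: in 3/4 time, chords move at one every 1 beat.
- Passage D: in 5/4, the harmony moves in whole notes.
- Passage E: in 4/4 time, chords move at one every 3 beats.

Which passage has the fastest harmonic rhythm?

A: 5/2 = 2.5 chords/bar.
B: 3/2 = 1.5 chords/bar.
C: 3/1 = 3 chords/bar.
D: 5/4 = 1.25 chords/bar.
E: 4/3 = 4/3 chords/bar.
Fastest is C at 3 chords/bar.

Passage C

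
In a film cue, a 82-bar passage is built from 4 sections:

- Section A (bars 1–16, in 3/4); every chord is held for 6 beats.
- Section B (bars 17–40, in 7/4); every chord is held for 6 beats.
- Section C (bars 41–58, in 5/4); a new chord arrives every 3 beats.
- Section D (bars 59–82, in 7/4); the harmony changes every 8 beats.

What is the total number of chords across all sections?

A: 16 bars × 3 beats = 48 beats; 6 beats/chord → 8 chords.
B: 24 bars × 7 beats = 168 beats; 6 beats/chord → 28 chords.
C: 18 bars × 5 beats = 90 beats; 3 beats/chord → 30 chords.
D: 24 bars × 7 beats = 168 beats; 8 beats/chord → 21 chords.
Total: 8 + 28 + 30 + 21 = 87.

87 chords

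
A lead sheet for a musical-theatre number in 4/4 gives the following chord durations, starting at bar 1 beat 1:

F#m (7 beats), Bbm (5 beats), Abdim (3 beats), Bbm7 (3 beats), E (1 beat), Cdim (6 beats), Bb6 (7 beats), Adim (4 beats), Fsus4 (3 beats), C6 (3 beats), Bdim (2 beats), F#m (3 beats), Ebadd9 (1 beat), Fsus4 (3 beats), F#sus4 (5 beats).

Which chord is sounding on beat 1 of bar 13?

Fsus4

Beat 1 of bar 13 is beat (13−1)×4 + 1 = 49 overall.
Running totals: F#m ends at 7, Bbm ends at 12, Abdim ends at 15, Bbm7 ends at 18, E ends at 19, Cdim ends at 25, Bb6 ends at 32, Adim ends at 36, Fsus4 ends at 39, C6 ends at 42, Bdim ends at 44, F#m ends at 47, Ebadd9 ends at 48, Fsus4 ends at 51.
Beat 49 falls within Fsus4.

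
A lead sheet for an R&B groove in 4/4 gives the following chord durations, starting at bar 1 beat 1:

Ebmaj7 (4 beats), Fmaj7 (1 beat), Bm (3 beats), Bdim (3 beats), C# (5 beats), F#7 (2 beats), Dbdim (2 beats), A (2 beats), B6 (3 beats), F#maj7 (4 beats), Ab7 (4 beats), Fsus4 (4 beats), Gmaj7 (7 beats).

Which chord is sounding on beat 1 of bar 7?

Beat 1 of bar 7 is beat (7−1)×4 + 1 = 25 overall.
Running totals: Ebmaj7 ends at 4, Fmaj7 ends at 5, Bm ends at 8, Bdim ends at 11, C# ends at 16, F#7 ends at 18, Dbdim ends at 20, A ends at 22, B6 ends at 25.
Beat 25 falls within B6.

B6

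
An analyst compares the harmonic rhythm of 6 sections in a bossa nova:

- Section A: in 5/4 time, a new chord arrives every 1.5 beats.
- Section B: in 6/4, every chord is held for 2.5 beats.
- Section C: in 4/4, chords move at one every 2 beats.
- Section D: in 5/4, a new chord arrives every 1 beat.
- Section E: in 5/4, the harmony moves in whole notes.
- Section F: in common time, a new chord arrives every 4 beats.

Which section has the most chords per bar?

A: 5 beats/bar ÷ 1.5 beats/chord = 10/3 chords/bar.
B: 6 beats/bar ÷ 2.5 beats/chord = 2.4 chords/bar.
C: 4 beats/bar ÷ 2 beats/chord = 2 chords/bar.
D: 5 beats/bar ÷ 1 beat/chord = 5 chords/bar.
E: 5 beats/bar ÷ 4 beats/chord = 1.25 chords/bar.
F: 4 beats/bar ÷ 4 beats/chord = 1 chord/bar.
Fastest is D at 5 chords/bar.

Section D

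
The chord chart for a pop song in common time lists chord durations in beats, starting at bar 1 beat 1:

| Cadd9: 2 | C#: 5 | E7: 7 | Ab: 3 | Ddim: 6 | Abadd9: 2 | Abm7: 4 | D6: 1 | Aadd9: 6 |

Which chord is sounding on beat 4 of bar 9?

Aadd9

Beat 4 of bar 9 is beat (9−1)×4 + 4 = 36 overall.
Running totals: Cadd9 ends at 2, C# ends at 7, E7 ends at 14, Ab ends at 17, Ddim ends at 23, Abadd9 ends at 25, Abm7 ends at 29, D6 ends at 30, Aadd9 ends at 36.
Beat 36 falls within Aadd9.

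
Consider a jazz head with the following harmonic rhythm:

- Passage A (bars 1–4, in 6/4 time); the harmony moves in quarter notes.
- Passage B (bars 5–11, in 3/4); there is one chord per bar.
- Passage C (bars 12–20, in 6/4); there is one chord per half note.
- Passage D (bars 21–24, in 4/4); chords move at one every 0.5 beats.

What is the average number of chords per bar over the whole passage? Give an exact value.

A: 4 bars of 6 beats is 24 beats; at 1 beat each that's 24 chords.
B: 7 bars of 3 beats is 21 beats; at 3 beats each that's 7 chords.
C: 9 bars of 6 beats is 54 beats; at 2 beats each that's 27 chords.
D: 4 bars of 4 beats is 16 beats; at 0.5 beats each that's 32 chords.
Overall: 90 chords over 24 bars → 90/24 = 3.75 chords per bar.

3.75 chords per bar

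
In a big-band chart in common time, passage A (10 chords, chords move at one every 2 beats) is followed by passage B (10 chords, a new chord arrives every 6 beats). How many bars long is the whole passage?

20 bars

A: 10 × 2 = 20 beats = 5 bars.
B: 10 × 6 = 60 beats = 15 bars.
Total: 5 + 15 = 20 bars.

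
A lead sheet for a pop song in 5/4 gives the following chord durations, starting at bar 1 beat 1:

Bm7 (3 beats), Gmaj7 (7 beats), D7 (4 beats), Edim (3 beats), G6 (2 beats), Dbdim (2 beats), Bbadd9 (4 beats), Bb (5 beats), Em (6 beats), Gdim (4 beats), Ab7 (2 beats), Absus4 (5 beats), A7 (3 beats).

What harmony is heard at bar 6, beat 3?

Bb

Beat 3 of bar 6 is beat (6−1)×5 + 3 = 28 overall.
Running totals: Bm7 ends at 3, Gmaj7 ends at 10, D7 ends at 14, Edim ends at 17, G6 ends at 19, Dbdim ends at 21, Bbadd9 ends at 25, Bb ends at 30.
Beat 28 falls within Bb.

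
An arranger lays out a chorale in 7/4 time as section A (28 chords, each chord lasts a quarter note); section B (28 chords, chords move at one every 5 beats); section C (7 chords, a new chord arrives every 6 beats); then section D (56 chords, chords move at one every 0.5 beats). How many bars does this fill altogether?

34 bars

A: 28 × 1 = 28 beats = 4 bars.
B: 28 × 5 = 140 beats = 20 bars.
C: 7 × 6 = 42 beats = 6 bars.
D: 56 × 0.5 = 28 beats = 4 bars.
Total: 4 + 20 + 6 + 4 = 34 bars.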